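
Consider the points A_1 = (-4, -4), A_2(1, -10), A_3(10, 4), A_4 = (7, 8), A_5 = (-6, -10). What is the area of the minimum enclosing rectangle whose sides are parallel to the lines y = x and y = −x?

186

In coordinates u = x + y, v = x − y the rectangle is axis-aligned; the map (x,y)→(u,v) scales areas by 2.
u-values: -8, -9, 14, 15, -16; range = 15 − (-16) = 31.
v-values: 0, 11, 6, -1, 4; range = 11 − (-1) = 12.
Area = (31 × 12) / 2 = 186.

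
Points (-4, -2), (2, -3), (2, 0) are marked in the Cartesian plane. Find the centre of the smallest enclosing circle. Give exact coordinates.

Call the three points A, B, C in the order given.
Side lengths²: AB² = 37, AC² = 40, BC² = 9.
Since AC² = 40 < 37 + 9 = 46, the triangle is acute, so the smallest enclosing circle is the circumcircle.
Circumcentre = (-5/6, -1.5), r² = 185/18.
Centre = (-5/6, -1.5).

(-5/6, -1.5)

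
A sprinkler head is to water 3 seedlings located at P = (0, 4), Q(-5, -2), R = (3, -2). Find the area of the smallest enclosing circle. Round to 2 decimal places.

Side lengths²: PQ² = 61, PR² = 45, QR² = 64.
Since QR² = 64 < 61 + 45 = 106, the triangle is acute, so the smallest enclosing circle is the circumcircle.
Circumcentre = (-1, -0.25), r² = 19.0625.
Area = π·r² = π·19.0625 ≈ 59.89.

59.89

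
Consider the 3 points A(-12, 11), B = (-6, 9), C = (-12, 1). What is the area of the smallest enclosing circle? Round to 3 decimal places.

87.266

Side lengths²: AB² = 40, AC² = 100, BC² = 100.
Since BC² = 100 < 100 + 40 = 140, the triangle is acute, so the smallest enclosing circle is the circumcircle.
Circumcentre = (-31/3, 6), r² = 250/9.
Area = π·r² = π·250/9 ≈ 87.266.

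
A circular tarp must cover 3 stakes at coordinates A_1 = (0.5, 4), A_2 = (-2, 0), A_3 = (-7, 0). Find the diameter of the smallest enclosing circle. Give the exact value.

8.5

Side lengths²: A_1A_2² = 22.25, A_1A_3² = 72.25, A_2A_3² = 25.
Since A_1A_3² = 72.25 ≥ 25 + 22.25 = 47.25, the angle opposite A_1A_3 is not acute, so the smallest enclosing circle has A_1A_3 as diameter.
Centre = midpoint of A_1A_3 = (-3.25, 2), r² = 72.25/4 = 18.0625.
Diameter = 2r = 2√(18.0625) = 8.5.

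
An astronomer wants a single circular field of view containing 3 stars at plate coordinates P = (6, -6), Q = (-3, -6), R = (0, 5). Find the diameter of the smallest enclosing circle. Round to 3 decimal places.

12.988

Side lengths²: PQ² = 81, PR² = 157, QR² = 130.
Since PR² = 157 < 130 + 81 = 211, the triangle is acute, so the smallest enclosing circle is the circumcircle.
Circumcentre = (1.5, -29/22), r² = 10205/242.
Diameter = 2r = 2√(10205/242) ≈ 12.988.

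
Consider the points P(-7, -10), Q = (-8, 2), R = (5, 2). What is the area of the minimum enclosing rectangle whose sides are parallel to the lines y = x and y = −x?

In coordinates u = x + y, v = x − y the rectangle is axis-aligned; the map (x,y)→(u,v) scales areas by 2.
u-values: -17, -6, 7; range = 7 − (-17) = 24.
v-values: 3, -10, 3; range = 3 − (-10) = 13.
Area = (24 × 13) / 2 = 156.

156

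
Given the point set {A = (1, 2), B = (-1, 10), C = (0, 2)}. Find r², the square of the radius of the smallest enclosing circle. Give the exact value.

17

Side lengths²: AB² = 68, AC² = 1, BC² = 65.
Since AB² = 68 ≥ 65 + 1 = 66, the angle opposite AB is not acute, so the smallest enclosing circle has AB as diameter.
Centre = midpoint of AB = (0, 6), r² = 68/4 = 17.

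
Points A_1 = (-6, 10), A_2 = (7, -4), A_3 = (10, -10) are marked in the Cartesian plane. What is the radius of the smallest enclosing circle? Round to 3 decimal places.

Side lengths²: A_1A_2² = 365, A_1A_3² = 656, A_2A_3² = 45.
Since A_1A_3² = 656 ≥ 365 + 45 = 410, the angle opposite A_1A_3 is not acute, so the smallest enclosing circle has A_1A_3 as diameter.
Centre = midpoint of A_1A_3 = (2, 0), r² = 656/4 = 164.
r = √164 ≈ 12.806.

12.806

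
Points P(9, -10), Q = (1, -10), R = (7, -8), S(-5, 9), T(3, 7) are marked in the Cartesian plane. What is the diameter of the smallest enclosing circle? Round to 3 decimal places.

The farthest pair is P–S with squared distance 557. The circle on this segment as diameter has centre (2, -0.5) and r² = 557/4 = 139.25.
Check Q: distance² to centre = 91.25 ≤ 139.25, so it lies inside.
All remaining points lie in this disk, and no smaller disk contains both endpoints, so this is the minimum enclosing circle.
Diameter = 2r = 2√(139.25) ≈ 23.601.

23.601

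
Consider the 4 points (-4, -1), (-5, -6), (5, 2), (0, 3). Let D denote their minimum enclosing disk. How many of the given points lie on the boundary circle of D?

The minimum enclosing circle of a finite set is fixed by two of the points (as a diameter) or three (as a circumcircle).
The farthest pair is (-5, -6)–(5, 2) with squared distance 164. The circle on this segment as diameter has centre (0, -2) and r² = 164/4 = 41.
Check (-4, -1): distance² to centre = 17 ≤ 41, so it lies inside.
All remaining points lie in this disk, and no smaller disk contains both endpoints, so this is the minimum enclosing circle.
The points at distance exactly r from the centre are (-5, -6), (5, 2) — 2 points.

2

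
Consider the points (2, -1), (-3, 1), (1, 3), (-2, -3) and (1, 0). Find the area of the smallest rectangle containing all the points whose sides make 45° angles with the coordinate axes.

In coordinates u = x + y, v = x − y the rectangle is axis-aligned; the map (x,y)→(u,v) scales areas by 2.
u-values: 1, -2, 4, -5, 1; range = 4 − (-5) = 9.
v-values: 3, -4, -2, 1, 1; range = 3 − (-4) = 7.
Area = (9 × 7) / 2 = 31.5.

31.5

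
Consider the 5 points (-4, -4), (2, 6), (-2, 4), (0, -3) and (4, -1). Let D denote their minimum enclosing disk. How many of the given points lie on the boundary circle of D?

2

By Welzl's lemma the MEC is supported by two points (diametrically opposite) or three points (on a circumcircle).
The farthest pair is (-4, -4)–(2, 6) with squared distance 136. The circle on this segment as diameter has centre (-1, 1) and r² = 136/4 = 34.
Check (-2, 4): distance² to centre = 10 ≤ 34, so it lies inside.
All remaining points lie in this disk, and no smaller disk contains both endpoints, so this is the minimum enclosing circle.
The points at distance exactly r from the centre are (-4, -4), (2, 6) — 2 points.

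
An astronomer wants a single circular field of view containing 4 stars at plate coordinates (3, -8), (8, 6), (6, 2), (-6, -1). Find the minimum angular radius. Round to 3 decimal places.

8.239

A smallest enclosing disk is always determined by at most three of the input points on its boundary.
The minimum enclosing circle is determined by three boundary points: (3, -8), (8, 6), (-6, -1).
Their circumcentre is (99/46, 9/46) with r² = 71825/1058.
The farthest remaining point (6, 2) is at distance² 19109/1058 ≤ 71825/1058.
r = √(71825/1058) ≈ 8.239.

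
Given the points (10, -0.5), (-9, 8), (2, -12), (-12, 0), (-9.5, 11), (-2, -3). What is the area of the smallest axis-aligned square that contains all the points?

529

The bounding box has width 22 and height 23.
An axis-aligned square enclosing the set must have side ≥ max(width, height).
So the minimum side is max(22, 23) = 23.
Area = 23² = 529.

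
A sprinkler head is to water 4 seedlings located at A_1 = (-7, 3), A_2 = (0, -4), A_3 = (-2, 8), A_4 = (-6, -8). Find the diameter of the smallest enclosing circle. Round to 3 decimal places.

The farthest pair is A_3–A_4 with squared distance 272. The circle on this segment as diameter has centre (-4, 0) and r² = 272/4 = 68.
Check A_1: distance² to centre = 18 ≤ 68, so it lies inside.
All remaining points lie in this disk, and no smaller disk contains both endpoints, so this is the minimum enclosing circle.
Diameter = 2r = 2√68 ≈ 16.492.

16.492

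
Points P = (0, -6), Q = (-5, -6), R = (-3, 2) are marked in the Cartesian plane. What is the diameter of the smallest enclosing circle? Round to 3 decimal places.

Side lengths²: PQ² = 25, PR² = 73, QR² = 68.
Since PR² = 73 < 68 + 25 = 93, the triangle is acute, so the smallest enclosing circle is the circumcircle.
Circumcentre = (-2.5, -2.375), r² = 19.390625.
Diameter = 2r = 2√(19.390625) ≈ 8.807.

8.807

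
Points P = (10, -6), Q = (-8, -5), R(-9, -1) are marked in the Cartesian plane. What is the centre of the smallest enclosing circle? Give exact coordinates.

Side lengths²: PQ² = 325, PR² = 386, QR² = 17.
Since PR² = 386 ≥ 325 + 17 = 342, the angle opposite PR is not acute, so the smallest enclosing circle has PR as diameter.
Centre = midpoint of PR = (0.5, -3.5), r² = 386/4 = 96.5.
Centre = (0.5, -3.5).

(0.5, -3.5)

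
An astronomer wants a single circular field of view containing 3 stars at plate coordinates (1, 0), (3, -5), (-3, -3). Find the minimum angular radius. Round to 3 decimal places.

Call the three points A, B, C in the order given.
Side lengths²: AB² = 29, AC² = 25, BC² = 40.
Since BC² = 40 < 29 + 25 = 54, the triangle is acute, so the smallest enclosing circle is the circumcircle.
Circumcentre = (7/26, -83/26), r² = 3625/338.
r = √(3625/338) ≈ 3.275.

3.275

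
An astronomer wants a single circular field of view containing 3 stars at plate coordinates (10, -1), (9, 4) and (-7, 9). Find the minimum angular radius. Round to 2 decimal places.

9.86

Call the three points A, B, C in the order given.
Side lengths²: AB² = 26, AC² = 389, BC² = 281.
Since AC² = 389 ≥ 281 + 26 = 307, the angle opposite AC is not acute, so the smallest enclosing circle has AC as diameter.
Centre = midpoint of AC = (1.5, 4), r² = 389/4 = 97.25.
r = √(97.25) ≈ 9.86.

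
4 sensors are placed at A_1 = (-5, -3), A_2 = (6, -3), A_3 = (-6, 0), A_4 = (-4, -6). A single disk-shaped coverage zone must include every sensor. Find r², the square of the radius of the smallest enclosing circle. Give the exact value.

The farthest pair is A_2–A_3 with squared distance 153. The circle on this segment as diameter has centre (0, -1.5) and r² = 153/4 = 38.25.
Check A_1: distance² to centre = 27.25 ≤ 38.25, so it lies inside.
All remaining points lie in this disk, and no smaller disk contains both endpoints, so this is the minimum enclosing circle.

38.25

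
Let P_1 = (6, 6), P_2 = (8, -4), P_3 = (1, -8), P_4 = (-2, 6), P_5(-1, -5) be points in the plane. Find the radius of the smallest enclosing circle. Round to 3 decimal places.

7.602

The minimum enclosing circle is determined by three boundary points: P_1, P_3, P_4.
Their circumcentre is (2, -13/28) with r² = 45305/784.
The farthest remaining point P_2 is at distance² 38025/784 ≤ 45305/784.
r = √(45305/784) ≈ 7.602.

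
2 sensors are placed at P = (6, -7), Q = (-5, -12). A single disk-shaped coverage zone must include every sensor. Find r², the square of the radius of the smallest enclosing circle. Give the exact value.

36.5

The smallest circle enclosing two points has them as diameter endpoints.
Centre = midpoint = (0.5, -9.5); r² = |PQ|²/4 = 146/4 = 36.5.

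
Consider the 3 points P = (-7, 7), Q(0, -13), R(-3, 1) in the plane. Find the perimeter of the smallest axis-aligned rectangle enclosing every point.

54

Width = max x − min x = 0 − (-7) = 7.
Height = max y − min y = 7 − (-13) = 20.
Perimeter = 2(7 + 20) = 54.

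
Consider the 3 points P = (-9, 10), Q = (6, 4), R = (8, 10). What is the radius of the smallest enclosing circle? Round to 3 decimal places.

8.515

Side lengths²: PQ² = 261, PR² = 289, QR² = 40.
Since PR² = 289 < 261 + 40 = 301, the triangle is acute, so the smallest enclosing circle is the circumcircle.
Circumcentre = (-0.5, 9.5), r² = 72.5.
r = √(72.5) ≈ 8.515.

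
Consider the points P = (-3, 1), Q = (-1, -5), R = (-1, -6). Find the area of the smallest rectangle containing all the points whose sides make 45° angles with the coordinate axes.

22.5

In coordinates u = x + y, v = x − y the rectangle is axis-aligned; the map (x,y)→(u,v) scales areas by 2.
u-values: -2, -6, -7; range = -2 − (-7) = 5.
v-values: -4, 4, 5; range = 5 − (-4) = 9.
Area = (5 × 9) / 2 = 22.5.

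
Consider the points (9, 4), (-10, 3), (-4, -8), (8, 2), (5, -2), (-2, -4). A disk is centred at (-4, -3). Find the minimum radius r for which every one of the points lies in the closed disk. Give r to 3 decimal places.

14.765

The required radius is the distance from (-4, -3) to the farthest point.
Squared distances: 218, 72, 25, 169, 82, 5.
Maximum is 218, attained at (9, 4).
r = √218 ≈ 14.765.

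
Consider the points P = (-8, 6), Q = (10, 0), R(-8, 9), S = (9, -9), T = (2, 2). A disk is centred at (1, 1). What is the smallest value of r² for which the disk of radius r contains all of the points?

The required radius is the distance from (1, 1) to the farthest point.
Squared distances: 106, 82, 145, 164, 2.
Maximum is 164, attained at S.

164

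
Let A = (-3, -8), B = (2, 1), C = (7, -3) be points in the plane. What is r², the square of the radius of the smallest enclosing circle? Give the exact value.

Side lengths²: AB² = 106, AC² = 125, BC² = 41.
Since AC² = 125 < 106 + 41 = 147, the triangle is acute, so the smallest enclosing circle is the circumcircle.
Circumcentre = (41/26, -121/26), r² = 10865/338.

10865/338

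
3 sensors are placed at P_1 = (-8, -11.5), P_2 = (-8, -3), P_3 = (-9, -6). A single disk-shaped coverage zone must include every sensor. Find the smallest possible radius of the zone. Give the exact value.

4.25

Side lengths²: P_1P_2² = 72.25, P_1P_3² = 31.25, P_2P_3² = 10.
Since P_1P_2² = 72.25 ≥ 31.25 + 10 = 41.25, the angle opposite P_1P_2 is not acute, so the smallest enclosing circle has P_1P_2 as diameter.
Centre = midpoint of P_1P_2 = (-8, -7.25), r² = 72.25/4 = 18.0625.
r = √(18.0625) = 4.25.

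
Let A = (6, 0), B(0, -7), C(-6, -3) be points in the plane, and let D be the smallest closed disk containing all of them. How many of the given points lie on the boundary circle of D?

2

Side lengths²: AB² = 85, AC² = 153, BC² = 52.
Since AC² = 153 ≥ 85 + 52 = 137, the angle opposite AC is not acute, so the smallest enclosing circle has AC as diameter.
Centre = midpoint of AC = (0, -1.5), r² = 153/4 = 38.25.
The points at distance exactly r from the centre are A, C — 2 points.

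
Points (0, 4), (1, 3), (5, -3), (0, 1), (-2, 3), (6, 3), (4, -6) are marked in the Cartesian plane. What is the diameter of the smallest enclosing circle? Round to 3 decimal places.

11.081

The minimum enclosing circle of a finite set is fixed by two of the points (as a diameter) or three (as a circumcircle).
The minimum enclosing circle is determined by three boundary points: (-2, 3), (6, 3), (4, -6).
Their circumcentre is (2, -5/6) with r² = 1105/36.
The farthest remaining point (0, 4) is at distance² 985/36 ≤ 1105/36.
Diameter = 2r = 2√(1105/36) ≈ 11.081.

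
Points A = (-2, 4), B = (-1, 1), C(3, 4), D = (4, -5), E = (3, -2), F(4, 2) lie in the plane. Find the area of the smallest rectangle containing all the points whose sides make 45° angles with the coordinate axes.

In coordinates u = x + y, v = x − y the rectangle is axis-aligned; the map (x,y)→(u,v) scales areas by 2.
u-values: 2, 0, 7, -1, 1, 6; range = 7 − (-1) = 8.
v-values: -6, -2, -1, 9, 5, 2; range = 9 − (-6) = 15.
Area = (8 × 15) / 2 = 60.

60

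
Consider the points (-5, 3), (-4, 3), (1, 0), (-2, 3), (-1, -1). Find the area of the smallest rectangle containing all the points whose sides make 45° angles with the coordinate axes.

In coordinates u = x + y, v = x − y the rectangle is axis-aligned; the map (x,y)→(u,v) scales areas by 2.
u-values: -2, -1, 1, 1, -2; range = 1 − (-2) = 3.
v-values: -8, -7, 1, -5, 0; range = 1 − (-8) = 9.
Area = (3 × 9) / 2 = 13.5.

13.5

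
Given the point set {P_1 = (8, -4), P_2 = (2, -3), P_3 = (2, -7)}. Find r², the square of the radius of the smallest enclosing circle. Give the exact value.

Side lengths²: P_1P_2² = 37, P_1P_3² = 45, P_2P_3² = 16.
Since P_1P_3² = 45 < 37 + 16 = 53, the triangle is acute, so the smallest enclosing circle is the circumcircle.
Circumcentre = (4.75, -5), r² = 11.5625.

11.5625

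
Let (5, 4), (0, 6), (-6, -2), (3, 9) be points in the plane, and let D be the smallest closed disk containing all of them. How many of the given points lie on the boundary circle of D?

2

By Welzl's lemma the MEC is supported by two points (diametrically opposite) or three points (on a circumcircle).
The farthest pair is (-6, -2)–(3, 9) with squared distance 202. The circle on this segment as diameter has centre (-1.5, 3.5) and r² = 202/4 = 50.5.
Check (5, 4): distance² to centre = 42.5 ≤ 50.5, so it lies inside.
All remaining points lie in this disk, and no smaller disk contains both endpoints, so this is the minimum enclosing circle.
The points at distance exactly r from the centre are (-6, -2), (3, 9) — 2 points.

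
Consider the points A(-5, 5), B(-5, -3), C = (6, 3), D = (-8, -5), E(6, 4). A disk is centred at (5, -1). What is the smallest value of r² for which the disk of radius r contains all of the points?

The required radius is the distance from (5, -1) to the farthest point.
Squared distances: 136, 104, 17, 185, 26.
Maximum is 185, attained at D.

185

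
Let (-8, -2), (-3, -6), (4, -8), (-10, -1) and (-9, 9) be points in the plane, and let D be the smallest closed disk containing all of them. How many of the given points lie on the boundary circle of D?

By Welzl's lemma the MEC is supported by two points (diametrically opposite) or three points (on a circumcircle).
The farthest pair is (4, -8)–(-9, 9) with squared distance 458. The circle on this segment as diameter has centre (-2.5, 0.5) and r² = 458/4 = 114.5.
Check (-8, -2): distance² to centre = 36.5 ≤ 114.5, so it lies inside.
All remaining points lie in this disk, and no smaller disk contains both endpoints, so this is the minimum enclosing circle.
The points at distance exactly r from the centre are (4, -8), (-9, 9) — 2 points.

2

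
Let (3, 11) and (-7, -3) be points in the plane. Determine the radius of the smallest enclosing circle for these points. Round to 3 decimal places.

The smallest circle enclosing two points has them as diameter endpoints.
Centre = midpoint = (-2, 4); r² = |(3, 11)−(-7, -3)|²/4 = 296/4 = 74.
r = √74 ≈ 8.602.

8.602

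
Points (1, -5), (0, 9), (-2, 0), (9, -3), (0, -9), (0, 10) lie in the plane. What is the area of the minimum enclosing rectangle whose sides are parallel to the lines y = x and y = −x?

In coordinates u = x + y, v = x − y the rectangle is axis-aligned; the map (x,y)→(u,v) scales areas by 2.
u-values: -4, 9, -2, 6, -9, 10; range = 10 − (-9) = 19.
v-values: 6, -9, -2, 12, 9, -10; range = 12 − (-10) = 22.
Area = (19 × 22) / 2 = 209.

209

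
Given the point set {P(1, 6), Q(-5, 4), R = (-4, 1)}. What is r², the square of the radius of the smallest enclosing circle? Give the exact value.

Side lengths²: PQ² = 40, PR² = 50, QR² = 10.
Since PR² = 50 ≥ 40 + 10 = 50, the angle opposite PR is not acute, so the smallest enclosing circle has PR as diameter.
Centre = midpoint of PR = (-1.5, 3.5), r² = 50/4 = 12.5.

12.5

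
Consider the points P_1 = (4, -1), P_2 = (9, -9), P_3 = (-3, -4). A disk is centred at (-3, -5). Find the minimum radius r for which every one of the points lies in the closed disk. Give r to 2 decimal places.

12.65

The required radius is the distance from (-3, -5) to the farthest point.
Squared distances: 65, 160, 1.
Maximum is 160, attained at P_2.
r = √160 ≈ 12.65.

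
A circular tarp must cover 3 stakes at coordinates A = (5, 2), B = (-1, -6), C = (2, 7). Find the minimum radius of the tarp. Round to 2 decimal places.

Side lengths²: AB² = 100, AC² = 34, BC² = 178.
Since BC² = 178 ≥ 100 + 34 = 134, the angle opposite BC is not acute, so the smallest enclosing circle has BC as diameter.
Centre = midpoint of BC = (0.5, 0.5), r² = 178/4 = 44.5.
r = √(44.5) ≈ 6.67.

6.67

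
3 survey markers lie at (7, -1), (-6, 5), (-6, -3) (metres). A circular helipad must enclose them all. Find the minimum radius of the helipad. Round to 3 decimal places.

Call the three points A, B, C in the order given.
Side lengths²: AB² = 205, AC² = 173, BC² = 64.
Since AB² = 205 < 173 + 64 = 237, the triangle is acute, so the smallest enclosing circle is the circumcircle.
Circumcentre = (1/26, 1), r² = 35465/676.
r = √(35465/676) ≈ 7.243.

7.243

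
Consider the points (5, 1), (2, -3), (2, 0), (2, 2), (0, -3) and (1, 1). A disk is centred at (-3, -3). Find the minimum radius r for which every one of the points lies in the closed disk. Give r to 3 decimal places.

The required radius is the distance from (-3, -3) to the farthest point.
Squared distances: 80, 25, 34, 50, 9, 32.
Maximum is 80, attained at (5, 1).
r = √80 ≈ 8.944.

8.944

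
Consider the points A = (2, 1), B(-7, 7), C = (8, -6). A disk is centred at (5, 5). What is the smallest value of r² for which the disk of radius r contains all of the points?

The required radius is the distance from (5, 5) to the farthest point.
Squared distances: 25, 148, 130.
Maximum is 148, attained at B.

148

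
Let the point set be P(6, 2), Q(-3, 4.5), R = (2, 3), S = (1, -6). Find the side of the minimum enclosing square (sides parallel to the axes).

The bounding box has width 9 and height 10.5.
An axis-aligned square enclosing the set must have side ≥ max(width, height).
So the minimum side is max(9, 10.5) = 10.5.

10.5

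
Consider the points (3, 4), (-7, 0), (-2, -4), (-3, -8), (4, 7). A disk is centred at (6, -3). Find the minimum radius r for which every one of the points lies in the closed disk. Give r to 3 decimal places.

13.342

The required radius is the distance from (6, -3) to the farthest point.
Squared distances: 58, 178, 65, 106, 104.
Maximum is 178, attained at (-7, 0).
r = √178 ≈ 13.342.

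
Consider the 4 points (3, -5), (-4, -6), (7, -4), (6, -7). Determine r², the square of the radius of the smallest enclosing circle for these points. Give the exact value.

The minimum enclosing circle of a finite set is fixed by two of the points (as a diameter) or three (as a circumcircle).
The farthest pair is (-4, -6)–(7, -4) with squared distance 125. The circle on this segment as diameter has centre (1.5, -5) and r² = 125/4 = 31.25.
Check (3, -5): distance² to centre = 2.25 ≤ 31.25, so it lies inside.
All remaining points lie in this disk, and no smaller disk contains both endpoints, so this is the minimum enclosing circle.

31.25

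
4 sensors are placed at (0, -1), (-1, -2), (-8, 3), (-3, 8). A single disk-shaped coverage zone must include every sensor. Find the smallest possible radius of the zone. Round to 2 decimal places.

5.17

The minimum enclosing circle is determined by three boundary points: (-1, -2), (-8, 3), (-3, 8).
Their circumcentre is (-17/6, 17/6) with r² = 481/18.
The farthest remaining point (0, -1) is at distance² 409/18 ≤ 481/18.
r = √(481/18) ≈ 5.17.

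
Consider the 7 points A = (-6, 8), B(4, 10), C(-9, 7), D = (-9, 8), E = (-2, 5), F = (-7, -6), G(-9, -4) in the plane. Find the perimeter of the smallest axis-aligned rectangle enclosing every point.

Width = max x − min x = 4 − (-9) = 13.
Height = max y − min y = 10 − (-6) = 16.
Perimeter = 2(13 + 16) = 58.

58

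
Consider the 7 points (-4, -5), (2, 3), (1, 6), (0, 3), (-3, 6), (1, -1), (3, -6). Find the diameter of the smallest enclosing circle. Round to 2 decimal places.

13.42

The minimum enclosing circle of a finite set is fixed by two of the points (as a diameter) or three (as a circumcircle).
The farthest pair is (-3, 6)–(3, -6) with squared distance 180. The circle on this segment as diameter has centre (0, 0) and r² = 180/4 = 45.
Check (-4, -5): distance² to centre = 41 ≤ 45, so it lies inside.
All remaining points lie in this disk, and no smaller disk contains both endpoints, so this is the minimum enclosing circle.
Diameter = 2r = 2√45 ≈ 13.42.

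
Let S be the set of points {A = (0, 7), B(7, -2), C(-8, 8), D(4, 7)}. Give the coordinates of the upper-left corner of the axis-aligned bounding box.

x-range [-8, 7], y-range [-2, 8].
The upper-left corner is (-8, 8).

(-8, 8)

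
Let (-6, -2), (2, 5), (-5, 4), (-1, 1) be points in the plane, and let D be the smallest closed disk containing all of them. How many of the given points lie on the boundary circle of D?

2

The farthest pair is (-6, -2)–(2, 5) with squared distance 113. The circle on this segment as diameter has centre (-2, 1.5) and r² = 113/4 = 28.25.
Check (-5, 4): distance² to centre = 15.25 ≤ 28.25, so it lies inside.
All remaining points lie in this disk, and no smaller disk contains both endpoints, so this is the minimum enclosing circle.
The points at distance exactly r from the centre are (-6, -2), (2, 5) — 2 points.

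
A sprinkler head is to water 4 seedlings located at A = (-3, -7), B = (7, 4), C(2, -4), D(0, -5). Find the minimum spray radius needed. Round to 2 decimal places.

The farthest pair is A–B with squared distance 221. The circle on this segment as diameter has centre (2, -1.5) and r² = 221/4 = 55.25.
Check C: distance² to centre = 6.25 ≤ 55.25, so it lies inside.
All remaining points lie in this disk, and no smaller disk contains both endpoints, so this is the minimum enclosing circle.
r = √(55.25) ≈ 7.43.

7.43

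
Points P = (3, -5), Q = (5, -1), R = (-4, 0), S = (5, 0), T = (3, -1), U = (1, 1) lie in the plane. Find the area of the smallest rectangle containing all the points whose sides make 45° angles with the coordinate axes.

54

In coordinates u = x + y, v = x − y the rectangle is axis-aligned; the map (x,y)→(u,v) scales areas by 2.
u-values: -2, 4, -4, 5, 2, 2; range = 5 − (-4) = 9.
v-values: 8, 6, -4, 5, 4, 0; range = 8 − (-4) = 12.
Area = (9 × 12) / 2 = 54.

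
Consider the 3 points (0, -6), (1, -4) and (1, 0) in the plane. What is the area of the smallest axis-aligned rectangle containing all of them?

6

x ranges over [0, 1], width 1.
y ranges over [-6, 0], height 6.
Area = 1 × 6 = 6.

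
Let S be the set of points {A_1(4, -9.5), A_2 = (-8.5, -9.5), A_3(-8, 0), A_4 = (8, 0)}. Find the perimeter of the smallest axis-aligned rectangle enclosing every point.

52

Width = max x − min x = 8 − (-8.5) = 16.5.
Height = max y − min y = 0 − (-9.5) = 9.5.
Perimeter = 2(16.5 + 9.5) = 52.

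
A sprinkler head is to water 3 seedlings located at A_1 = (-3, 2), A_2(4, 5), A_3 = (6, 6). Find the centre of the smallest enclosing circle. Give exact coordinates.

Side lengths²: A_1A_2² = 58, A_1A_3² = 97, A_2A_3² = 5.
Since A_1A_3² = 97 ≥ 58 + 5 = 63, the angle opposite A_1A_3 is not acute, so the smallest enclosing circle has A_1A_3 as diameter.
Centre = midpoint of A_1A_3 = (1.5, 4), r² = 97/4 = 24.25.
Centre = (1.5, 4).

(1.5, 4)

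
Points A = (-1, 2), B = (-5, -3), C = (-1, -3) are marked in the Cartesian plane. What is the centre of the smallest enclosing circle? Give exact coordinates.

Side lengths²: AB² = 41, AC² = 25, BC² = 16.
Since AB² = 41 ≥ 25 + 16 = 41, the angle opposite AB is not acute, so the smallest enclosing circle has AB as diameter.
Centre = midpoint of AB = (-3, -0.5), r² = 41/4 = 10.25.
Centre = (-3, -0.5).

(-3, -0.5)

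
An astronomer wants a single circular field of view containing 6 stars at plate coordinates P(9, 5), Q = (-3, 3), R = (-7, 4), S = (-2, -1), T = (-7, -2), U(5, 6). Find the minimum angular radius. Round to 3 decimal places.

8.732

By Welzl's lemma the MEC is supported by two points (diametrically opposite) or three points (on a circumcircle).
The farthest pair is P–T with squared distance 305. The circle on this segment as diameter has centre (1, 1.5) and r² = 305/4 = 76.25.
Check Q: distance² to centre = 18.25 ≤ 76.25, so it lies inside.
All remaining points lie in this disk, and no smaller disk contains both endpoints, so this is the minimum enclosing circle.
r = √(76.25) ≈ 8.732.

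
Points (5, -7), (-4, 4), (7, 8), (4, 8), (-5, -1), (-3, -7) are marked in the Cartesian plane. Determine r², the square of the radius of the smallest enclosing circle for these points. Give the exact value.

81.25

The minimum enclosing circle of a finite set is fixed by two of the points (as a diameter) or three (as a circumcircle).
The farthest pair is (7, 8)–(-3, -7) with squared distance 325. The circle on this segment as diameter has centre (2, 0.5) and r² = 325/4 = 81.25.
Check (5, -7): distance² to centre = 65.25 ≤ 81.25, so it lies inside.
All remaining points lie in this disk, and no smaller disk contains both endpoints, so this is the minimum enclosing circle.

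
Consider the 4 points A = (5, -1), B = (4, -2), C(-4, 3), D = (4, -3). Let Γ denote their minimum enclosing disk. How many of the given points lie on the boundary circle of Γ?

By Welzl's lemma the MEC is supported by two points (diametrically opposite) or three points (on a circumcircle).
The minimum enclosing circle is determined by three boundary points: A, C, D.
Their circumcentre is (3/22, 2/11) with r² = 12125/484.
The farthest remaining point B is at distance² 9529/484 ≤ 12125/484.
The points at distance exactly r from the centre are A, C, D — 3 points.

3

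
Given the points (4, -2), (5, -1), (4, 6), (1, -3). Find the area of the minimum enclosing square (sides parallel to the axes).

The bounding box has width 4 and height 9.
An axis-aligned square enclosing the set must have side ≥ max(width, height).
So the minimum side is max(4, 9) = 9.
Area = 9² = 81.

81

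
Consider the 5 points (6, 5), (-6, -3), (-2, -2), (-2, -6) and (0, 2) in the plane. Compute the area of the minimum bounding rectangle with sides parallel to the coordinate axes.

x ranges over [-6, 6], width 12.
y ranges over [-6, 5], height 11.
Area = 12 × 11 = 132.

132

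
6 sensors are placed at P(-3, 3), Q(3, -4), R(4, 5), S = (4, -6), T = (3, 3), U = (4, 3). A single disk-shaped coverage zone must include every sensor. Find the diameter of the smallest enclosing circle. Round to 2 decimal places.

By Welzl's lemma the MEC is supported by two points (diametrically opposite) or three points (on a circumcircle).
The minimum enclosing circle is determined by three boundary points: P, R, S.
Their circumcentre is (25/14, -0.5) with r² = 3445/98.
The farthest remaining point U is at distance² 1681/98 ≤ 3445/98.
Diameter = 2r = 2√(3445/98) ≈ 11.86.

11.86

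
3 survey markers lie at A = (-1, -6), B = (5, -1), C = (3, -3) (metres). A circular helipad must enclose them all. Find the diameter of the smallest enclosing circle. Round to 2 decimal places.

7.81

Side lengths²: AB² = 61, AC² = 25, BC² = 8.
Since AB² = 61 ≥ 25 + 8 = 33, the angle opposite AB is not acute, so the smallest enclosing circle has AB as diameter.
Centre = midpoint of AB = (2, -3.5), r² = 61/4 = 15.25.
Diameter = 2r = 2√(15.25) ≈ 7.81.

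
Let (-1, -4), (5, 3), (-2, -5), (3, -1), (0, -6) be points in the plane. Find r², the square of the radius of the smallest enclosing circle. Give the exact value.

By Welzl's lemma the MEC is supported by two points (diametrically opposite) or three points (on a circumcircle).
The farthest pair is (5, 3)–(-2, -5) with squared distance 113. The circle on this segment as diameter has centre (1.5, -1) and r² = 113/4 = 28.25.
Check (-1, -4): distance² to centre = 15.25 ≤ 28.25, so it lies inside.
All remaining points lie in this disk, and no smaller disk contains both endpoints, so this is the minimum enclosing circle.

28.25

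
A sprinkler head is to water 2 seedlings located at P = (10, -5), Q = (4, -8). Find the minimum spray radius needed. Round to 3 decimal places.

The smallest circle enclosing two points has them as diameter endpoints.
Centre = midpoint = (7, -6.5); r² = |PQ|²/4 = 45/4 = 11.25.
r = √(11.25) ≈ 3.354.

3.354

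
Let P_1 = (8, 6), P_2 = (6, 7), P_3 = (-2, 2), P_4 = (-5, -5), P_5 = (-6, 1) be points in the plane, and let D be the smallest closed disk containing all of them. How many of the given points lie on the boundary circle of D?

A smallest enclosing disk is always determined by at most three of the input points on its boundary.
The farthest pair is P_1–P_4 with squared distance 290. The circle on this segment as diameter has centre (1.5, 0.5) and r² = 290/4 = 72.5.
Check P_2: distance² to centre = 62.5 ≤ 72.5, so it lies inside.
All remaining points lie in this disk, and no smaller disk contains both endpoints, so this is the minimum enclosing circle.
The points at distance exactly r from the centre are P_1, P_4 — 2 points.

2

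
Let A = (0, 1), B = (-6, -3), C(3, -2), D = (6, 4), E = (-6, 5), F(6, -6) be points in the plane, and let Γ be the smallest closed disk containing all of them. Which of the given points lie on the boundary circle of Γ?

The minimum enclosing circle of a finite set is fixed by two of the points (as a diameter) or three (as a circumcircle).
The farthest pair is E–F with squared distance 265. The circle on this segment as diameter has centre (0, -0.5) and r² = 265/4 = 66.25.
Check A: distance² to centre = 2.25 ≤ 66.25, so it lies inside.
All remaining points lie in this disk, and no smaller disk contains both endpoints, so this is the minimum enclosing circle.
The points at distance exactly r from the centre are E, F — 2 points.

E, F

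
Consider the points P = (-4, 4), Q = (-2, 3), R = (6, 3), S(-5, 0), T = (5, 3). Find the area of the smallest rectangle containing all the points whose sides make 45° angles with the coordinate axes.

77

In coordinates u = x + y, v = x − y the rectangle is axis-aligned; the map (x,y)→(u,v) scales areas by 2.
u-values: 0, 1, 9, -5, 8; range = 9 − (-5) = 14.
v-values: -8, -5, 3, -5, 2; range = 3 − (-8) = 11.
Area = (14 × 11) / 2 = 77.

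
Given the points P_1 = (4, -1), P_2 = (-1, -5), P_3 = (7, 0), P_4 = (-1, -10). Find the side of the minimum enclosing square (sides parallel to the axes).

The bounding box has width 8 and height 10.
An axis-aligned square enclosing the set must have side ≥ max(width, height).
So the minimum side is max(8, 10) = 10.

10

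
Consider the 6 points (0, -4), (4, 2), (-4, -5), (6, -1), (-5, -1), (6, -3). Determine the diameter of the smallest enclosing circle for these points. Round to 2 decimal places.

11.18

By Welzl's lemma the MEC is supported by two points (diametrically opposite) or three points (on a circumcircle).
The farthest pair is (-5, -1)–(6, -3) with squared distance 125. The circle on this segment as diameter has centre (0.5, -2) and r² = 125/4 = 31.25.
Check (0, -4): distance² to centre = 4.25 ≤ 31.25, so it lies inside.
All remaining points lie in this disk, and no smaller disk contains both endpoints, so this is the minimum enclosing circle.
Diameter = 2r = 2√(31.25) ≈ 11.18.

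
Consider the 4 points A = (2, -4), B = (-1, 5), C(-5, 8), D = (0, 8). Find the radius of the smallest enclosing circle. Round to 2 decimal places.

6.95

By Welzl's lemma the MEC is supported by two points (diametrically opposite) or three points (on a circumcircle).
The farthest pair is A–C with squared distance 193. The circle on this segment as diameter has centre (-1.5, 2) and r² = 193/4 = 48.25.
Check B: distance² to centre = 9.25 ≤ 48.25, so it lies inside.
All remaining points lie in this disk, and no smaller disk contains both endpoints, so this is the minimum enclosing circle.
r = √(48.25) ≈ 6.95.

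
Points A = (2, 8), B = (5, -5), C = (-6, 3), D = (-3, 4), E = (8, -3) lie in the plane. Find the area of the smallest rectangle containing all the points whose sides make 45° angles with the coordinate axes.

130

In coordinates u = x + y, v = x − y the rectangle is axis-aligned; the map (x,y)→(u,v) scales areas by 2.
u-values: 10, 0, -3, 1, 5; range = 10 − (-3) = 13.
v-values: -6, 10, -9, -7, 11; range = 11 − (-9) = 20.
Area = (13 × 20) / 2 = 130.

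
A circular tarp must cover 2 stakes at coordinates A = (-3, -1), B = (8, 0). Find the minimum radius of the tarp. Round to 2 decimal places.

5.52

The smallest circle enclosing two points has them as diameter endpoints.
Centre = midpoint = (2.5, -0.5); r² = |AB|²/4 = 122/4 = 30.5.
r = √(30.5) ≈ 5.52.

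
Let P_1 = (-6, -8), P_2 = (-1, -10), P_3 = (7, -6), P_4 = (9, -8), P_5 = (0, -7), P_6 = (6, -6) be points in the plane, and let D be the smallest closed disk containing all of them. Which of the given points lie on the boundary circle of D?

The minimum enclosing circle of a finite set is fixed by two of the points (as a diameter) or three (as a circumcircle).
The farthest pair is P_1–P_4 with squared distance 225. The circle on this segment as diameter has centre (1.5, -8) and r² = 225/4 = 56.25.
Check P_2: distance² to centre = 10.25 ≤ 56.25, so it lies inside.
All remaining points lie in this disk, and no smaller disk contains both endpoints, so this is the minimum enclosing circle.
The points at distance exactly r from the centre are P_1, P_4 — 2 points.

P_1, P_4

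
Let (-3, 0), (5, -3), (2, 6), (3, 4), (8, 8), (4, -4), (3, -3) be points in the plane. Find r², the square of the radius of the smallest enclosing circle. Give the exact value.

By Welzl's lemma the MEC is supported by two points (diametrically opposite) or three points (on a circumcircle).
The minimum enclosing circle is determined by three boundary points: (-3, 0), (8, 8), (4, -4).
Their circumcentre is (3.3, 2.9) with r² = 48.1.
The farthest remaining point (5, -3) is at distance² 37.7 ≤ 48.1.

48.1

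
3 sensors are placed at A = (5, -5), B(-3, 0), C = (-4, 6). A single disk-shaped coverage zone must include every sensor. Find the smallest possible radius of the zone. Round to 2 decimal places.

7.11

Side lengths²: AB² = 89, AC² = 202, BC² = 37.
Since AC² = 202 ≥ 89 + 37 = 126, the angle opposite AC is not acute, so the smallest enclosing circle has AC as diameter.
Centre = midpoint of AC = (0.5, 0.5), r² = 202/4 = 50.5.
r = √(50.5) ≈ 7.11.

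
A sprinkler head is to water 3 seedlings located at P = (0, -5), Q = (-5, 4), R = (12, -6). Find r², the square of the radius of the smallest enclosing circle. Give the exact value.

Side lengths²: PQ² = 106, PR² = 145, QR² = 389.
Since QR² = 389 ≥ 145 + 106 = 251, the angle opposite QR is not acute, so the smallest enclosing circle has QR as diameter.
Centre = midpoint of QR = (3.5, -1), r² = 389/4 = 97.25.

97.25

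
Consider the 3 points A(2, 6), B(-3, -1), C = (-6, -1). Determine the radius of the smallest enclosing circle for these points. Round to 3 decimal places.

5.315

Side lengths²: AB² = 74, AC² = 113, BC² = 9.
Since AC² = 113 ≥ 74 + 9 = 83, the angle opposite AC is not acute, so the smallest enclosing circle has AC as diameter.
Centre = midpoint of AC = (-2, 2.5), r² = 113/4 = 28.25.
r = √(28.25) ≈ 5.315.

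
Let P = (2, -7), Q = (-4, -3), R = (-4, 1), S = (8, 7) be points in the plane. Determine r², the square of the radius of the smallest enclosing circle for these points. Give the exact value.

A smallest enclosing disk is always determined by at most three of the input points on its boundary.
The minimum enclosing circle is determined by three boundary points: P, Q, S.
Their circumcentre is (79/27, 8/9) with r² = 45994/729.
The farthest remaining point R is at distance² 34978/729 ≤ 45994/729.

45994/729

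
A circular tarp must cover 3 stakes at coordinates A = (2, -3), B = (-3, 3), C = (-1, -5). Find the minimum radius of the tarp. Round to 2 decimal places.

4.15

Side lengths²: AB² = 61, AC² = 13, BC² = 68.
Since BC² = 68 < 61 + 13 = 74, the triangle is acute, so the smallest enclosing circle is the circumcircle.
Circumcentre = (-11/7, -25/28), r² = 13481/784.
r = √(13481/784) ≈ 4.15.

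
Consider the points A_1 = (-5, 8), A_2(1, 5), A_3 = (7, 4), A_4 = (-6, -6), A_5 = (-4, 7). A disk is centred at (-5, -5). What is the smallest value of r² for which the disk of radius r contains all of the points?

The required radius is the distance from (-5, -5) to the farthest point.
Squared distances: 169, 136, 225, 2, 145.
Maximum is 225, attained at A_3.

225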